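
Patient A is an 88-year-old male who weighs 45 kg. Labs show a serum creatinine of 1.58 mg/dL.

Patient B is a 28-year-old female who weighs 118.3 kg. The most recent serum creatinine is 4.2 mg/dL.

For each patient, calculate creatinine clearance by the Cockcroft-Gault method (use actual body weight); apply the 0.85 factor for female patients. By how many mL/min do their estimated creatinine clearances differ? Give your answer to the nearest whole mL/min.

17 mL/min

Patient A: CrCl = (140 − 88) × 45 / (72 × 1.58) = 2340.0 / 113.76 ≈ 20.6 mL/min
Patient B: CrCl = (140 − 28) × 118.3 / (72 × 4.2) × 0.85 = 13249.6 / 302.40 × 0.85 ≈ 37.2 mL/min
|20.6 − 37.2| = 16.6 mL/min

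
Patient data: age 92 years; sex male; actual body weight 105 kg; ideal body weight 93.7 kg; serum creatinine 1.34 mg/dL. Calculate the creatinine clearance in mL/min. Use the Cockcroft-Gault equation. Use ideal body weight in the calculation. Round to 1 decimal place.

46.6 mL/min

CrCl = (140 − 92) × 93.7 / (72 × 1.34) = 4497.6 / 96.48 ≈ 46.6 mL/min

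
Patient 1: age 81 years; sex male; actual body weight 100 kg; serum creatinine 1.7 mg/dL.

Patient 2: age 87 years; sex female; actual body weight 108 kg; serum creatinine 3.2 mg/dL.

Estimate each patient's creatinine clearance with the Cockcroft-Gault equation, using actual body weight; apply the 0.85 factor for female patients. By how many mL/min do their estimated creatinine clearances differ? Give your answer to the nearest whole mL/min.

27 mL/min

Patient 1: CrCl = (140 − 81) × 100 / (72 × 1.7) = 5900.0 / 122.40 ≈ 48.2 mL/min
Patient 2: CrCl = (140 − 87) × 108 / (72 × 3.2) × 0.85 = 5724.0 / 230.40 × 0.85 ≈ 21.1 mL/min
|48.2 − 21.1| = 27.1 mL/min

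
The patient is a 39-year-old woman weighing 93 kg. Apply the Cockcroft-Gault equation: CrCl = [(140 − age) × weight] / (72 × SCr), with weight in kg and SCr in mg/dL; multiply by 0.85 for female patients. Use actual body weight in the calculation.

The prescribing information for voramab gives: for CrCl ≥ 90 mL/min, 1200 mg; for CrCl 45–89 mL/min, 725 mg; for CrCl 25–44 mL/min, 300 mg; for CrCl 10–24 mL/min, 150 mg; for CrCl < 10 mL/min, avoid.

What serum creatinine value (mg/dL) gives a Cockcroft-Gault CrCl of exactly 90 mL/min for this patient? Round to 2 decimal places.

Standard dose requires CrCl ≥ 90 mL/min.
Set (140 − 39) × 93 × 0.85 / (72 × SCr) = 90
SCr = (140 − 39) × 93 × 0.85 / (72 × 90) = 1.232 mg/dL

1.23 mg/dL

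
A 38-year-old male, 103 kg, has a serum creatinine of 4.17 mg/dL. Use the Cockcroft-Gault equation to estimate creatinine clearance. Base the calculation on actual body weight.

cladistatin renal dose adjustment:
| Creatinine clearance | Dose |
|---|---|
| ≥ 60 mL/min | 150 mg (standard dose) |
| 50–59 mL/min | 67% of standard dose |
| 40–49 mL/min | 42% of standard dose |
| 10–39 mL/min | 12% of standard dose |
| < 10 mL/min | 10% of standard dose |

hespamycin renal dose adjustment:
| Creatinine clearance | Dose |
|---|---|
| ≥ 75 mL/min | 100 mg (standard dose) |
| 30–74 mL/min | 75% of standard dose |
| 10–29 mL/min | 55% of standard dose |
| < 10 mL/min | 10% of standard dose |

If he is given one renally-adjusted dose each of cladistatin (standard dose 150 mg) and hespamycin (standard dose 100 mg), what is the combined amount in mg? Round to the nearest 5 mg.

95 mg

CrCl = (140 − 38) × 103 / (72 × 4.17) = 10506.0 / 300.24 ≈ 35.0 mL/min
CrCl ≈ 35 mL/min.
cladistatin: 10–39 mL/min → 12% of 150 mg = 18 mg.
hespamycin: 30–74 mL/min → 75% of 100 mg = 75 mg.
Total = 18 + 75 = 93 mg.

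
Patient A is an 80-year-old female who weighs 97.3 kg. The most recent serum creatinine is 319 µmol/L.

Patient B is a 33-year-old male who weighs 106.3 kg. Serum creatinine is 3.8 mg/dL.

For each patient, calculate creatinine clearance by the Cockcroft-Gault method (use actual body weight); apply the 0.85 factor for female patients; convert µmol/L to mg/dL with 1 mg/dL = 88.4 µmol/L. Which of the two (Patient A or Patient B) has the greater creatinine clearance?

Patient A: SCr = 319 / 88.4 = 3.609 mg/dL
Patient A: CrCl = (140 − 80) × 97.3 / (72 × 3.609) × 0.85 = 5838.0 / 259.85 × 0.85 ≈ 19.1 mL/min
Patient B: CrCl = (140 − 33) × 106.3 / (72 × 3.8) = 11374.1 / 273.60 ≈ 41.6 mL/min
19.1 vs 41.6 mL/min → Patient B is higher.

Patient B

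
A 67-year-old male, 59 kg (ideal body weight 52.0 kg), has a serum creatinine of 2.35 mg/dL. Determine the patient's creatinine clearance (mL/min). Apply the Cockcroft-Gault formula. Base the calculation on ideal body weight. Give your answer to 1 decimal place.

CrCl = (140 − 67) × 52 / (72 × 2.35) = 3796.0 / 169.20 ≈ 22.4 mL/min

22.4 mL/min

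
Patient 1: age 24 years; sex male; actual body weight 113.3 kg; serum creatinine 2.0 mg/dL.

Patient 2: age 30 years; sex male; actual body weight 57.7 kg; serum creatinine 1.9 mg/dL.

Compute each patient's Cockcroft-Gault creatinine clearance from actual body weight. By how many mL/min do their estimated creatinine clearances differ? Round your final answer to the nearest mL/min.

Patient 1: CrCl = (140 − 24) × 113.3 / (72 × 2) = 13142.8 / 144.00 ≈ 91.3 mL/min
Patient 2: CrCl = (140 − 30) × 57.7 / (72 × 1.9) = 6347.0 / 136.80 ≈ 46.4 mL/min
|91.3 − 46.4| = 44.9 mL/min

45 mL/min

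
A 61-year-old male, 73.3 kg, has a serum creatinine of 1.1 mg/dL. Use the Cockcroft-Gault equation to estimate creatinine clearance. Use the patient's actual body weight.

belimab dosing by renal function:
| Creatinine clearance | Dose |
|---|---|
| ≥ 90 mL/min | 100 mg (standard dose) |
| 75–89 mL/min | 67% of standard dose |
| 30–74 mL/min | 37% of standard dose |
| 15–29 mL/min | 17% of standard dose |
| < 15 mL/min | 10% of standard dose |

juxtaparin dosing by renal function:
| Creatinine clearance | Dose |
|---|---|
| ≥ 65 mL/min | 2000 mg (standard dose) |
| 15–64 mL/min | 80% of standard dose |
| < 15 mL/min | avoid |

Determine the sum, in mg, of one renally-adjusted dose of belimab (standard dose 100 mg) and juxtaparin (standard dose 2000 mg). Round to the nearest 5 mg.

CrCl = (140 − 61) × 73.3 / (72 × 1.1) = 5790.7 / 79.20 ≈ 73.1 mL/min
CrCl ≈ 73 mL/min.
belimab: 30–74 mL/min → 37% of 100 mg = 37 mg.
juxtaparin: ≥ 65 mL/min → 100% of 2000 mg = 2000 mg.
Total = 37 + 2000 = 2037 mg.

2035 mg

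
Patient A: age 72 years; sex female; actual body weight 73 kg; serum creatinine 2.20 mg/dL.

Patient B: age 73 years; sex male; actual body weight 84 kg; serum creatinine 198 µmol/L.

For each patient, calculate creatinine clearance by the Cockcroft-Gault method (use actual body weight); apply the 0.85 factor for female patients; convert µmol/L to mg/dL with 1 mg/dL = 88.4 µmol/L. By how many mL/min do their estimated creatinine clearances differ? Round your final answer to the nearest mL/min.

Patient A: CrCl = (140 − 72) × 73 / (72 × 2.2) × 0.85 = 4964.0 / 158.40 × 0.85 ≈ 26.6 mL/min
Patient B: SCr = 198 / 88.4 = 2.24 mg/dL
Patient B: CrCl = (140 − 73) × 84 / (72 × 2.24) = 5628.0 / 161.28 ≈ 34.9 mL/min
|26.6 − 34.9| = 8.3 mL/min

8 mL/min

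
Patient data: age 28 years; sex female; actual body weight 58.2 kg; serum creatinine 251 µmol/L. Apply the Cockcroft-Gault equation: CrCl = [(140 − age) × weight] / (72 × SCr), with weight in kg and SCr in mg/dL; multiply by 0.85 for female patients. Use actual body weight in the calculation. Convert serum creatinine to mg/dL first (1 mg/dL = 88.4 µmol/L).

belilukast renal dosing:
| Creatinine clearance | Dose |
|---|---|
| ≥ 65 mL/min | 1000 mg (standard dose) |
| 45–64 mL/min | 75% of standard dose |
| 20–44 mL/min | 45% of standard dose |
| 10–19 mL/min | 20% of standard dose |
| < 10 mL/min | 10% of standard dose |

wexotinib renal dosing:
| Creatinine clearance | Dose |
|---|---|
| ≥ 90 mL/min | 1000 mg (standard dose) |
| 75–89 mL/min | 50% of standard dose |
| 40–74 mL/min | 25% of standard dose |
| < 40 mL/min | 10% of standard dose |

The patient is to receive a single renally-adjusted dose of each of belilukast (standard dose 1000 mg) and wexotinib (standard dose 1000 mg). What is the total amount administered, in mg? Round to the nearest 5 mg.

550 mg

SCr = 251 / 88.4 = 2.839 mg/dL
CrCl = (140 − 28) × 58.2 / (72 × 2.839) × 0.85 = 6518.4 / 204.41 × 0.85 ≈ 27.1 mL/min
CrCl ≈ 27 mL/min.
belilukast: 20–44 mL/min → 45% of 1000 mg = 450 mg.
wexotinib: < 40 mL/min → 10% of 1000 mg = 100 mg.
Total = 450 + 100 = 550 mg.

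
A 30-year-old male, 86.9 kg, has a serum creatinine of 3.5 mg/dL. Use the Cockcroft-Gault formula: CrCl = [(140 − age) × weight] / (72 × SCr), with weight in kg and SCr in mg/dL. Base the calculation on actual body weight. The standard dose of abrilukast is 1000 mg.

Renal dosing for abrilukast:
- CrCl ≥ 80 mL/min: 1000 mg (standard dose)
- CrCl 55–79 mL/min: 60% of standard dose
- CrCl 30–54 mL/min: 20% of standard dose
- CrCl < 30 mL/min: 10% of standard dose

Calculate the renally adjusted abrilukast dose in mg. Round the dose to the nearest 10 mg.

CrCl = (140 − 30) × 86.9 / (72 × 3.5) = 9559.0 / 252.00 ≈ 37.9 mL/min
CrCl ≈ 38 mL/min → bracket 30–54 mL/min.
20% of 1000 mg = 200 mg

200 mg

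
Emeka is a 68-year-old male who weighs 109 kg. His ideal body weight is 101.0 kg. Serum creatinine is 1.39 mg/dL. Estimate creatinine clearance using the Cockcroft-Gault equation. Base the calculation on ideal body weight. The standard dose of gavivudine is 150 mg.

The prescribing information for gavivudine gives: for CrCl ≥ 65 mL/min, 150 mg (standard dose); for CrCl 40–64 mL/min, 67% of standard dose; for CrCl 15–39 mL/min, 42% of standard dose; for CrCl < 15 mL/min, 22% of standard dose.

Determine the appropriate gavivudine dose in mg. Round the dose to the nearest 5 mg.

150 mg

CrCl = (140 − 68) × 101 / (72 × 1.39) = 7272.0 / 100.08 ≈ 72.7 mL/min
CrCl ≈ 73 mL/min → bracket ≥ 65 mL/min.
100% of 150 mg = 150 mg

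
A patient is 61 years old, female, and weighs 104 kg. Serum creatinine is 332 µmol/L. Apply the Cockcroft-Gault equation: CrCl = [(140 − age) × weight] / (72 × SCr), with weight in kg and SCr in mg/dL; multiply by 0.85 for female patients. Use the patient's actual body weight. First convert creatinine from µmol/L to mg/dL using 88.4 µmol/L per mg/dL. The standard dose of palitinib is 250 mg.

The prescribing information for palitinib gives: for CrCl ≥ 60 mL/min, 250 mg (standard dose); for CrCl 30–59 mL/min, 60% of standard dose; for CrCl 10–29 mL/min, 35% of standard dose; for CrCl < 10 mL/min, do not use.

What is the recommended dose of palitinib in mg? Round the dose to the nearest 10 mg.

SCr = 332 / 88.4 = 3.756 mg/dL
CrCl = (140 − 61) × 104 / (72 × 3.756) × 0.85 = 8216.0 / 270.43 × 0.85 ≈ 25.8 mL/min
CrCl ≈ 26 mL/min → bracket 10–29 mL/min.
35% of 250 mg = 87.5 mg → 90 mg

90 mg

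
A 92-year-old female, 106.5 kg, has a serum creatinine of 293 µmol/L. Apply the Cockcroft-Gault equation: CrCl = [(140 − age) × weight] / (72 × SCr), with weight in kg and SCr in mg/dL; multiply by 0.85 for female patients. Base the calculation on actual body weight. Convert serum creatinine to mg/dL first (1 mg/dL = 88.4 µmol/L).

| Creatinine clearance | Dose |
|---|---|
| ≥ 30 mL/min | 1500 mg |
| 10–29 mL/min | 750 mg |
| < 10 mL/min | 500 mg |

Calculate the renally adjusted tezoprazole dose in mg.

750 mg

SCr = 293 / 88.4 = 3.314 mg/dL
CrCl = (140 − 92) × 106.5 / (72 × 3.314) × 0.85 = 5112.0 / 238.61 × 0.85 ≈ 18.2 mL/min
CrCl ≈ 18 mL/min → bracket 10–29 mL/min.
Dose for this bracket: 750 mg.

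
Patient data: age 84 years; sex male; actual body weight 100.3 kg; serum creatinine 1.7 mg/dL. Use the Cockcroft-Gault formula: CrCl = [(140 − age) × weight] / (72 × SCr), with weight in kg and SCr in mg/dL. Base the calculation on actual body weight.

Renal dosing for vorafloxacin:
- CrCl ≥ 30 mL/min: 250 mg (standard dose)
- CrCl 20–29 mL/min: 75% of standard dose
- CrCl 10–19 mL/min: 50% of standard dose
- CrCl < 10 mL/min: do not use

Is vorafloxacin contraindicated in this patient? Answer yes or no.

no

CrCl = (140 − 84) × 100.3 / (72 × 1.7) = 5616.8 / 122.40 ≈ 45.9 mL/min
CrCl ≈ 46 mL/min, which is ≥ 10 mL/min.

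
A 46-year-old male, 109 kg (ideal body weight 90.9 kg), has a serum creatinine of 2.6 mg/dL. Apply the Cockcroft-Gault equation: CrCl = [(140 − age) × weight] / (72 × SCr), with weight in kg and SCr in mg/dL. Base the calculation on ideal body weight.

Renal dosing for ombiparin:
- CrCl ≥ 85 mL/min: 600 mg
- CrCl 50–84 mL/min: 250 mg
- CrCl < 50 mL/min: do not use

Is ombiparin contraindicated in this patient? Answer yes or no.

CrCl = (140 − 46) × 90.9 / (72 × 2.6) = 8544.6 / 187.20 ≈ 45.6 mL/min
CrCl ≈ 46 mL/min, which is < 50 mL/min.

yes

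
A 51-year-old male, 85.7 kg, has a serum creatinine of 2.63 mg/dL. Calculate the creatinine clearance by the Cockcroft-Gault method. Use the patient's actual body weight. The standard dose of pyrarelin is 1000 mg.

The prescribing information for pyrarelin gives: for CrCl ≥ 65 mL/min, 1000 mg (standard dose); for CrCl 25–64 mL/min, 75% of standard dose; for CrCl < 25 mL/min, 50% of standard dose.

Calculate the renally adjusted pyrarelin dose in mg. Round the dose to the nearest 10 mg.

CrCl = (140 − 51) × 85.7 / (72 × 2.63) = 7627.3 / 189.36 ≈ 40.3 mL/min
CrCl ≈ 40 mL/min → bracket 25–64 mL/min.
75% of 1000 mg = 750 mg

750 mg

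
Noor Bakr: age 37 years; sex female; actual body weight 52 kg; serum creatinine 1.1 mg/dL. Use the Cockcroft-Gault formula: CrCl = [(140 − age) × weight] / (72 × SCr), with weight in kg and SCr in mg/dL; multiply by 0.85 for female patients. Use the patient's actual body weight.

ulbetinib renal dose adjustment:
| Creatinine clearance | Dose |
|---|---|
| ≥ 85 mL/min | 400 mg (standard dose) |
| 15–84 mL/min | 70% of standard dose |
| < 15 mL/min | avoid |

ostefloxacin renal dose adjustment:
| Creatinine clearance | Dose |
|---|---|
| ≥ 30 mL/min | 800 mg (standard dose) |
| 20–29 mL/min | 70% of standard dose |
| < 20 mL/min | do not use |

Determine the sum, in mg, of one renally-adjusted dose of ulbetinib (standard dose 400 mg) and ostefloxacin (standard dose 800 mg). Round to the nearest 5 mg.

1080 mg

CrCl = (140 − 37) × 52 / (72 × 1.1) × 0.85 = 5356.0 / 79.20 × 0.85 ≈ 57.5 mL/min
CrCl ≈ 57 mL/min.
ulbetinib: 15–84 mL/min → 70% of 400 mg = 280 mg.
ostefloxacin: ≥ 30 mL/min → 100% of 800 mg = 800 mg.
Total = 280 + 800 = 1080 mg.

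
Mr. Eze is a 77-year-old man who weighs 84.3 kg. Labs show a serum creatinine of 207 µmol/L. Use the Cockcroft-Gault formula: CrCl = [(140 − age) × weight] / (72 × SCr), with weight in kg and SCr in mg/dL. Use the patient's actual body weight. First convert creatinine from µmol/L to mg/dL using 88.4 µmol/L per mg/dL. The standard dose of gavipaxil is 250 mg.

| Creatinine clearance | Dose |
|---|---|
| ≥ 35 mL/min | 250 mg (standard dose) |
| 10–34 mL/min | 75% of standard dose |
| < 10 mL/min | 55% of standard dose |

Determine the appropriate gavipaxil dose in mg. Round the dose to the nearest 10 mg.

SCr = 207 / 88.4 = 2.342 mg/dL
CrCl = (140 − 77) × 84.3 / (72 × 2.342) = 5310.9 / 168.62 ≈ 31.5 mL/min
CrCl ≈ 32 mL/min → bracket 10–34 mL/min.
75% of 250 mg = 187.5 mg → 190 mg

190 mg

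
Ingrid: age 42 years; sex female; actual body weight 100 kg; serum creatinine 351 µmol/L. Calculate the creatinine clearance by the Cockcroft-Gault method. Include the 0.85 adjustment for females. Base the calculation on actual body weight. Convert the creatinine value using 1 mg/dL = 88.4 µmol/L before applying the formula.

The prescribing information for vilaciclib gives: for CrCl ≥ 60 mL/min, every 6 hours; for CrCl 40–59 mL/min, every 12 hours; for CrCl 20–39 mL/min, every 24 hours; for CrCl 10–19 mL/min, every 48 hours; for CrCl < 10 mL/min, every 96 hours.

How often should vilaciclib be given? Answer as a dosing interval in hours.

every 24 hours

SCr = 351 / 88.4 = 3.971 mg/dL
CrCl = (140 − 42) × 100 / (72 × 3.971) × 0.85 = 9800.0 / 285.91 × 0.85 ≈ 29.1 mL/min
CrCl ≈ 29 mL/min → bracket 20–39 mL/min → every 24 hours.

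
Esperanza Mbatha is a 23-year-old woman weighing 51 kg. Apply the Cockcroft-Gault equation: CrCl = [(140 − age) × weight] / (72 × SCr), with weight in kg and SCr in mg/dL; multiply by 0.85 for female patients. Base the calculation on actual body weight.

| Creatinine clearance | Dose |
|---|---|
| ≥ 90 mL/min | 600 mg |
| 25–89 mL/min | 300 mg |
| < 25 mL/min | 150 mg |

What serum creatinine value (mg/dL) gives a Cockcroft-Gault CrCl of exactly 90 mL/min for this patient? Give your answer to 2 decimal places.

0.78 mg/dL

Standard dose requires CrCl ≥ 90 mL/min.
Set (140 − 23) × 51 × 0.85 / (72 × SCr) = 90
SCr = (140 − 23) × 51 × 0.85 / (72 × 90) = 0.783 mg/dL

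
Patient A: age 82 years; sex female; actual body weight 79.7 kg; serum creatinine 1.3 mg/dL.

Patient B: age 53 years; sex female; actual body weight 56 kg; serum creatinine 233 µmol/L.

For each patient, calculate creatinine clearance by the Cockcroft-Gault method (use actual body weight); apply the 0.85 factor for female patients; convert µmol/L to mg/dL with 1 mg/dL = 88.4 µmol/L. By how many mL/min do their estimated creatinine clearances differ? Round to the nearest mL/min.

20 mL/min

Patient A: CrCl = (140 − 82) × 79.7 / (72 × 1.3) × 0.85 = 4622.6 / 93.60 × 0.85 ≈ 42.0 mL/min
Patient B: SCr = 233 / 88.4 = 2.636 mg/dL
Patient B: CrCl = (140 − 53) × 56 / (72 × 2.636) × 0.85 = 4872.0 / 189.79 × 0.85 ≈ 21.8 mL/min
|42.0 − 21.8| = 20.2 mL/min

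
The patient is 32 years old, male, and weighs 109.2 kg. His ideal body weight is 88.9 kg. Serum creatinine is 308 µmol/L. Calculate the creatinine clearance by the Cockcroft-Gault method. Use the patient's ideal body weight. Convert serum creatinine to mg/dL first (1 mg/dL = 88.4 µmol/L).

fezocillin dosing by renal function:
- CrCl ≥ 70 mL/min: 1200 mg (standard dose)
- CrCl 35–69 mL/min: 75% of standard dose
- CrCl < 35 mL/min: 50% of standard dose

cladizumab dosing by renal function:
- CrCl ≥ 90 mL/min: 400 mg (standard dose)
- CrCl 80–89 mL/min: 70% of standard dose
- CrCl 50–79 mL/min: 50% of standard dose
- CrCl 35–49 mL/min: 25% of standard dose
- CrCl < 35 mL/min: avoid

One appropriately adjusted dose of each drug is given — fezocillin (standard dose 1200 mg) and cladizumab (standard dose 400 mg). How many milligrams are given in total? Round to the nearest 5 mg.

1000 mg

SCr = 308 / 88.4 = 3.484 mg/dL
CrCl = (140 − 32) × 88.9 / (72 × 3.484) = 9601.2 / 250.85 ≈ 38.3 mL/min
CrCl ≈ 38 mL/min.
fezocillin: 35–69 mL/min → 75% of 1200 mg = 900 mg.
cladizumab: 35–49 mL/min → 25% of 400 mg = 100 mg.
Total = 900 + 100 = 1000 mg.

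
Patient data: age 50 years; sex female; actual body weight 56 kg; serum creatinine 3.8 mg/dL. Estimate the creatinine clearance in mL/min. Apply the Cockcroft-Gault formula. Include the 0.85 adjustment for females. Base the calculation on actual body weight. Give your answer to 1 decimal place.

15.7 mL/min

CrCl = (140 − 50) × 56 / (72 × 3.8) × 0.85 = 5040.0 / 273.60 × 0.85 ≈ 15.7 mL/min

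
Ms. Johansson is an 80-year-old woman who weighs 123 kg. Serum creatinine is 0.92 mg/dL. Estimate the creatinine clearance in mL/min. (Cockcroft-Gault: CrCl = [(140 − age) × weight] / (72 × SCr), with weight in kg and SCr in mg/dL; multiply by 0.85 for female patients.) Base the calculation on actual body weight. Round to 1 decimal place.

94.7 mL/min

CrCl = (140 − 80) × 123 / (72 × 0.92) × 0.85 = 7380.0 / 66.24 × 0.85 ≈ 94.7 mL/min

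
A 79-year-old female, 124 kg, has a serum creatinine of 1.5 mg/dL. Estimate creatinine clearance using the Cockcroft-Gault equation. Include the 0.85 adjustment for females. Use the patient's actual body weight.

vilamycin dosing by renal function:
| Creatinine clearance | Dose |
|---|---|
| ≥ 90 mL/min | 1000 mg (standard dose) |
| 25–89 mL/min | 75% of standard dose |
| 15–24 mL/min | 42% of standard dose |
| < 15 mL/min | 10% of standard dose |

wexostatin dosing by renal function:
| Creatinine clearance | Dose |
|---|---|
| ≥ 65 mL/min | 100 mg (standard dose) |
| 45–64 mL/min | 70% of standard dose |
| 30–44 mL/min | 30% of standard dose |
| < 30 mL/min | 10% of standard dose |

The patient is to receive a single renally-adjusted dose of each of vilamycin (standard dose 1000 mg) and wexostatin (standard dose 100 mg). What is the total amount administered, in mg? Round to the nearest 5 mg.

820 mg

CrCl = (140 − 79) × 124 / (72 × 1.5) × 0.85 = 7564.0 / 108.00 × 0.85 ≈ 59.5 mL/min
CrCl ≈ 60 mL/min.
vilamycin: 25–89 mL/min → 75% of 1000 mg = 750 mg.
wexostatin: 45–64 mL/min → 70% of 100 mg = 70 mg.
Total = 750 + 70 = 820 mg.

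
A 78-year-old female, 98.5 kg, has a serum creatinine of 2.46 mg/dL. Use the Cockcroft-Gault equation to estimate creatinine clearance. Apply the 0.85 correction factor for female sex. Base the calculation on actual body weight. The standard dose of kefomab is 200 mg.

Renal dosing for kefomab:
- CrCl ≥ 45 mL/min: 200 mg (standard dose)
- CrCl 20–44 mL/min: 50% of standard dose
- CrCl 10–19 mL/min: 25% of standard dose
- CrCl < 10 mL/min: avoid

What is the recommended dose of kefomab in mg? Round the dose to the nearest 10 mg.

CrCl = (140 − 78) × 98.5 / (72 × 2.46) × 0.85 = 6107.0 / 177.12 × 0.85 ≈ 29.3 mL/min
CrCl ≈ 29 mL/min → bracket 20–44 mL/min.
50% of 200 mg = 100 mg

100 mg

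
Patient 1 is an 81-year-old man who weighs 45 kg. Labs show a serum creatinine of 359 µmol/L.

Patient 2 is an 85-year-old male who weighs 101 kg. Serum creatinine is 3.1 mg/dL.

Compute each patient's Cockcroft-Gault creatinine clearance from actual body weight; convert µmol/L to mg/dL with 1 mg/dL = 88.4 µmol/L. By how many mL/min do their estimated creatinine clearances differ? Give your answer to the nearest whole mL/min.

Patient 1: SCr = 359 / 88.4 = 4.061 mg/dL
Patient 1: CrCl = (140 − 81) × 45 / (72 × 4.061) = 2655.0 / 292.39 ≈ 9.1 mL/min
Patient 2: CrCl = (140 − 85) × 101 / (72 × 3.1) = 5555.0 / 223.20 ≈ 24.9 mL/min
|9.1 − 24.9| = 15.8 mL/min

16 mL/min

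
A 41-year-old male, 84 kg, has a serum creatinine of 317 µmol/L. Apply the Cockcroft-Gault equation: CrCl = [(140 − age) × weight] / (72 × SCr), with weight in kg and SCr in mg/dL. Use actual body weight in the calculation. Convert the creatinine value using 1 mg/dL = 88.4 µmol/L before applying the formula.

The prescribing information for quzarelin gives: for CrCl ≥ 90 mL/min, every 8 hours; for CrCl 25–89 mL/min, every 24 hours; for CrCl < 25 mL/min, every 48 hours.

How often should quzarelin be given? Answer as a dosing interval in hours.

SCr = 317 / 88.4 = 3.586 mg/dL
CrCl = (140 − 41) × 84 / (72 × 3.586) = 8316.0 / 258.19 ≈ 32.2 mL/min
CrCl ≈ 32 mL/min → bracket 25–89 mL/min → every 24 hours.

every 24 hours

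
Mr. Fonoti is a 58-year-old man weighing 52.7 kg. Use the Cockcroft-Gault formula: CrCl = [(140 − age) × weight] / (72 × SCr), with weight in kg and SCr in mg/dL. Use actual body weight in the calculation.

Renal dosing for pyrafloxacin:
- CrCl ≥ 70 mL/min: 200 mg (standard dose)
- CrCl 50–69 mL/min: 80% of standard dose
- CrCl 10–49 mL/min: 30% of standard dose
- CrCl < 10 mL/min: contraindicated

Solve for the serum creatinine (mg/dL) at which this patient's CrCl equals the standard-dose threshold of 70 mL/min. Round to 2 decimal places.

Standard dose requires CrCl ≥ 70 mL/min.
Set (140 − 58) × 52.7 / (72 × SCr) = 70
SCr = (140 − 58) × 52.7 / (72 × 70) = 0.857 mg/dL

0.86 mg/dL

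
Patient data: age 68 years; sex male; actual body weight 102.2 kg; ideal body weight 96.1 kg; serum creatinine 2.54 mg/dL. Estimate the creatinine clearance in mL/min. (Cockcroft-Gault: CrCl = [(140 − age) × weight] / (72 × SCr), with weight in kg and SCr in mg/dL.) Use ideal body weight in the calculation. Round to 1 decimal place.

CrCl = (140 − 68) × 96.1 / (72 × 2.54) = 6919.2 / 182.88 ≈ 37.8 mL/min

37.8 mL/min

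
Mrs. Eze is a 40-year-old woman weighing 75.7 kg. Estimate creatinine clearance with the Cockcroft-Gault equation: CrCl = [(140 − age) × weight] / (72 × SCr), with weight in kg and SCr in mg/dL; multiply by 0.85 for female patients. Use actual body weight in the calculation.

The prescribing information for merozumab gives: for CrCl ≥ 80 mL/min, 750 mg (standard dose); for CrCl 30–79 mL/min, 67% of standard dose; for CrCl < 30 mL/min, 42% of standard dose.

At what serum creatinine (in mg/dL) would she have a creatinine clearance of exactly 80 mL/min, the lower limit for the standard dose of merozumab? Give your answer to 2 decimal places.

Standard dose requires CrCl ≥ 80 mL/min.
Set (140 − 40) × 75.7 × 0.85 / (72 × SCr) = 80
SCr = (140 − 40) × 75.7 × 0.85 / (72 × 80) = 1.117 mg/dL

1.12 mg/dL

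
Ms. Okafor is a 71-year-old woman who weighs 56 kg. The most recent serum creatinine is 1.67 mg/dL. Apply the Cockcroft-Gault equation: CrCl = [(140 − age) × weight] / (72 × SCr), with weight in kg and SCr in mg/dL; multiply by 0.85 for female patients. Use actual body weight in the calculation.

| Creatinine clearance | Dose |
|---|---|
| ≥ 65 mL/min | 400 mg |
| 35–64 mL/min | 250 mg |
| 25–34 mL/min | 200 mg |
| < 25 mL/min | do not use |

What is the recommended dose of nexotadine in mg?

200 mg

CrCl = (140 − 71) × 56 / (72 × 1.67) × 0.85 = 3864.0 / 120.24 × 0.85 ≈ 27.3 mL/min
CrCl ≈ 27 mL/min → bracket 25–34 mL/min.
Dose for this bracket: 200 mg.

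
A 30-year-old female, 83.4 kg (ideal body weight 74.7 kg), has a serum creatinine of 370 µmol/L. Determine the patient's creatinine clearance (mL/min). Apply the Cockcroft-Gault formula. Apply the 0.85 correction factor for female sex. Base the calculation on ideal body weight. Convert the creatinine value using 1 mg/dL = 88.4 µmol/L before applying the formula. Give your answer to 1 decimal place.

23.2 mL/min

SCr = 370 / 88.4 = 4.186 mg/dL
CrCl = (140 − 30) × 74.7 / (72 × 4.186) × 0.85 = 8217.0 / 301.39 × 0.85 ≈ 23.2 mL/min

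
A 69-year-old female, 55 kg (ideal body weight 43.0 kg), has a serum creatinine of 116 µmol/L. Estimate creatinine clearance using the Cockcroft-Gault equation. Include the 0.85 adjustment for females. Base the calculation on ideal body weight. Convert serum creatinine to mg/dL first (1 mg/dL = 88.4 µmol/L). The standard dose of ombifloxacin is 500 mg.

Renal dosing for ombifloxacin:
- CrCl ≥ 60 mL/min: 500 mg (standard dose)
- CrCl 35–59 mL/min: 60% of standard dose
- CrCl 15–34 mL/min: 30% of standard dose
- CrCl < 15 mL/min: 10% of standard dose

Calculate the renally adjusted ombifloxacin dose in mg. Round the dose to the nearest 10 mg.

SCr = 116 / 88.4 = 1.312 mg/dL
CrCl = (140 − 69) × 43 / (72 × 1.312) × 0.85 = 3053.0 / 94.46 × 0.85 ≈ 27.5 mL/min
CrCl ≈ 27 mL/min → bracket 15–34 mL/min.
30% of 500 mg = 150 mg

150 mg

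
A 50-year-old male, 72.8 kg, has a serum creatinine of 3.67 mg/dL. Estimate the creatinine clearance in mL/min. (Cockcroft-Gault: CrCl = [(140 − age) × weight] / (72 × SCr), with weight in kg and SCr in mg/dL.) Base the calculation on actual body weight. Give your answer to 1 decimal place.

24.8 mL/min

CrCl = (140 − 50) × 72.8 / (72 × 3.67) = 6552.0 / 264.24 ≈ 24.8 mL/min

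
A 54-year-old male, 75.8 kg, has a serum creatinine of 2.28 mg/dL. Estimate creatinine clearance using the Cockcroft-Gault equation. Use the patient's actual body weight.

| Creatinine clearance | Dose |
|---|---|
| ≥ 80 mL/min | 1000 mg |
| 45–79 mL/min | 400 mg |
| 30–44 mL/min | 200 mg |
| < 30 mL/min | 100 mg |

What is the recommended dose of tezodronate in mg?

CrCl = (140 − 54) × 75.8 / (72 × 2.28) = 6518.8 / 164.16 ≈ 39.7 mL/min
CrCl ≈ 40 mL/min → bracket 30–44 mL/min.
Dose for this bracket: 200 mg.

200 mg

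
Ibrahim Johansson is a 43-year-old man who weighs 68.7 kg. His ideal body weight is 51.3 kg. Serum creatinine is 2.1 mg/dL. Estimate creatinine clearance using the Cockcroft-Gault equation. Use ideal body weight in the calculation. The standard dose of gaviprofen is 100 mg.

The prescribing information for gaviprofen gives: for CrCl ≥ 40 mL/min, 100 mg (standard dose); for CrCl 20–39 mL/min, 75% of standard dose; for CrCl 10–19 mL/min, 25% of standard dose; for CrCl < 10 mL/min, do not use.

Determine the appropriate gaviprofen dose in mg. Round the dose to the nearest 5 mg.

CrCl = (140 − 43) × 51.3 / (72 × 2.1) = 4976.1 / 151.20 ≈ 32.9 mL/min
CrCl ≈ 33 mL/min → bracket 20–39 mL/min.
75% of 100 mg = 75 mg

75 mg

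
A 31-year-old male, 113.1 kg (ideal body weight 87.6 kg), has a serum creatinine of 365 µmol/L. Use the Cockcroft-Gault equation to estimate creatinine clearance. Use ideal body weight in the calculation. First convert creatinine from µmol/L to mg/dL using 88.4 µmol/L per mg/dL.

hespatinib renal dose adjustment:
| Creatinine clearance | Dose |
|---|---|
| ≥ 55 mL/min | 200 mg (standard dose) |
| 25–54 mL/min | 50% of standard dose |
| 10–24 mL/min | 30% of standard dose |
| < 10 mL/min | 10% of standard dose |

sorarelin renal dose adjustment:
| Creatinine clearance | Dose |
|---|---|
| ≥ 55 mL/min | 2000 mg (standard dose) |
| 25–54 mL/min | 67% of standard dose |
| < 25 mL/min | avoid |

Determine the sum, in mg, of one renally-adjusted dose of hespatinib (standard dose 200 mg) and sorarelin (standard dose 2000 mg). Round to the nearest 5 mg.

SCr = 365 / 88.4 = 4.129 mg/dL
CrCl = (140 − 31) × 87.6 / (72 × 4.129) = 9548.4 / 297.29 ≈ 32.1 mL/min
CrCl ≈ 32 mL/min.
hespatinib: 25–54 mL/min → 50% of 200 mg = 100 mg.
sorarelin: 25–54 mL/min → 67% of 2000 mg = 1340 mg.
Total = 100 + 1340 = 1440 mg.

1440 mg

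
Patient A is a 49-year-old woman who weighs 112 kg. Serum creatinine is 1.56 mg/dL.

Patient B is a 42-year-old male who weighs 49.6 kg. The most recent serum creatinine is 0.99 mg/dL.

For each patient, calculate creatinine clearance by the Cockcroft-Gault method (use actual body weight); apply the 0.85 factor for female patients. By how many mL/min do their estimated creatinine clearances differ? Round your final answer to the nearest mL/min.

Patient A: CrCl = (140 − 49) × 112 / (72 × 1.56) × 0.85 = 10192.0 / 112.32 × 0.85 ≈ 77.1 mL/min
Patient B: CrCl = (140 − 42) × 49.6 / (72 × 0.99) = 4860.8 / 71.28 ≈ 68.2 mL/min
|77.1 − 68.2| = 8.9 mL/min

9 mL/min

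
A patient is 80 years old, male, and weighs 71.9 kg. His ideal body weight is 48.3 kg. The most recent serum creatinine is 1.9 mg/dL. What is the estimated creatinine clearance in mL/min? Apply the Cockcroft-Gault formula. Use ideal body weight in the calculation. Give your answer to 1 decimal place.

CrCl = (140 − 80) × 48.3 / (72 × 1.9) = 2898.0 / 136.80 ≈ 21.2 mL/min

21.2 mL/min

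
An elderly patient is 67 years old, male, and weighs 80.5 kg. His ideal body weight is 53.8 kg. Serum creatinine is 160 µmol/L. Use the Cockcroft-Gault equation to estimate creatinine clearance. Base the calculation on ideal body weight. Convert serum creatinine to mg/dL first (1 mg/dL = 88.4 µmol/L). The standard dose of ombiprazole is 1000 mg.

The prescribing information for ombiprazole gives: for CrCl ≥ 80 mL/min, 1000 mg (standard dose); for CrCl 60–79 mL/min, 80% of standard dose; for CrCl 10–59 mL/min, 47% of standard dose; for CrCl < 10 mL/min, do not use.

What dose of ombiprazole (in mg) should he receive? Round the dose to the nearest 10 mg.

SCr = 160 / 88.4 = 1.81 mg/dL
CrCl = (140 − 67) × 53.8 / (72 × 1.81) = 3927.4 / 130.32 ≈ 30.1 mL/min
CrCl ≈ 30 mL/min → bracket 10–59 mL/min.
47% of 1000 mg = 470 mg

470 mg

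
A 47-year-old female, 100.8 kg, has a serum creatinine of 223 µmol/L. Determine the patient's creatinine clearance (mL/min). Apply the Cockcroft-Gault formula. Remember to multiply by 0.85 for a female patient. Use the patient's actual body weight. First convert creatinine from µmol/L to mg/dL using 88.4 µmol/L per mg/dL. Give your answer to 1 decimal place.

43.9 mL/min

SCr = 223 / 88.4 = 2.523 mg/dL
CrCl = (140 − 47) × 100.8 / (72 × 2.523) × 0.85 = 9374.4 / 181.66 × 0.85 ≈ 43.9 mL/min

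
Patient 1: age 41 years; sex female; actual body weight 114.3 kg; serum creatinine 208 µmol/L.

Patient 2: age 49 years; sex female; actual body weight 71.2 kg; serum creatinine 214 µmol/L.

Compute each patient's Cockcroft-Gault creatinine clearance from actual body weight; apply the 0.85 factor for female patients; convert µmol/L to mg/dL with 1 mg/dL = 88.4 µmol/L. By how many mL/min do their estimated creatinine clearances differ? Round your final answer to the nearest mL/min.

25 mL/min

Patient 1: SCr = 208 / 88.4 = 2.353 mg/dL
Patient 1: CrCl = (140 − 41) × 114.3 / (72 × 2.353) × 0.85 = 11315.7 / 169.42 × 0.85 ≈ 56.8 mL/min
Patient 2: SCr = 214 / 88.4 = 2.421 mg/dL
Patient 2: CrCl = (140 − 49) × 71.2 / (72 × 2.421) × 0.85 = 6479.2 / 174.31 × 0.85 ≈ 31.6 mL/min
|56.8 − 31.6| = 25.2 mL/min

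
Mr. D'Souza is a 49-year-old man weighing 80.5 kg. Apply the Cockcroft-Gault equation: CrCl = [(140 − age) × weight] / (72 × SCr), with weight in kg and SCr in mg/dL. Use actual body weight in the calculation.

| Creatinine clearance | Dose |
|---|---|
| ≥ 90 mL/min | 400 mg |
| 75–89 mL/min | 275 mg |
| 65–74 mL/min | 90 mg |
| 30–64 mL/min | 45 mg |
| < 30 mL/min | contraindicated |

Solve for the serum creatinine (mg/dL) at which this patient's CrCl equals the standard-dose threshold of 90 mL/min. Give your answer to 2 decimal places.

Standard dose requires CrCl ≥ 90 mL/min.
Set (140 − 49) × 80.5 / (72 × SCr) = 90
SCr = (140 − 49) × 80.5 / (72 × 90) = 1.130 mg/dL

1.13 mg/dL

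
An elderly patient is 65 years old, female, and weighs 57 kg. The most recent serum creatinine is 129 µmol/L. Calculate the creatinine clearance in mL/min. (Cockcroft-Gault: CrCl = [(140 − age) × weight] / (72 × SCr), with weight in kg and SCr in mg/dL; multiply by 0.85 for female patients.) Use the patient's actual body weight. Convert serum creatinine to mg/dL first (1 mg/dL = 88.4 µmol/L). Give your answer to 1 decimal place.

34.6 mL/min

SCr = 129 / 88.4 = 1.459 mg/dL
CrCl = (140 − 65) × 57 / (72 × 1.459) × 0.85 = 4275.0 / 105.05 × 0.85 ≈ 34.6 mL/min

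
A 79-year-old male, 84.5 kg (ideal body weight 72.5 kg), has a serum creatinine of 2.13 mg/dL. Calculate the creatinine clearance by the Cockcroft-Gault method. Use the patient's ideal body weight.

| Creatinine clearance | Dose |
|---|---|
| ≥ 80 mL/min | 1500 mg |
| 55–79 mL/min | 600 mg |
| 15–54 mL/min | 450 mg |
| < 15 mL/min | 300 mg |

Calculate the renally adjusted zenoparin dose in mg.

CrCl = (140 − 79) × 72.5 / (72 × 2.13) = 4422.5 / 153.36 ≈ 28.8 mL/min
CrCl ≈ 29 mL/min → bracket 15–54 mL/min.
Dose for this bracket: 450 mg.

450 mg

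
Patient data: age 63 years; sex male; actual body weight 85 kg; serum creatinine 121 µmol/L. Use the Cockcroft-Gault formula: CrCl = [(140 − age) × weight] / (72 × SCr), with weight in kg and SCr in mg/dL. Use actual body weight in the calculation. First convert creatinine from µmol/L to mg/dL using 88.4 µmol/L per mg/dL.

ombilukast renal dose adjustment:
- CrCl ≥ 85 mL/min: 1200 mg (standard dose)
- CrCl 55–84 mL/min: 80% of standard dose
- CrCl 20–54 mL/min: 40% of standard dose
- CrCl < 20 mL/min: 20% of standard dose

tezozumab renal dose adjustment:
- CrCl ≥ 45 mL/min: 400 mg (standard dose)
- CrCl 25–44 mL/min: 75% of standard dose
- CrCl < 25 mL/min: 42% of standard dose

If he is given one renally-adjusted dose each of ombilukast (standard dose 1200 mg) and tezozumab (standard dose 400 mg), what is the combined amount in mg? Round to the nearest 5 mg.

1360 mg

SCr = 121 / 88.4 = 1.369 mg/dL
CrCl = (140 − 63) × 85 / (72 × 1.369) = 6545.0 / 98.57 ≈ 66.4 mL/min
CrCl ≈ 66 mL/min.
ombilukast: 55–84 mL/min → 80% of 1200 mg = 960 mg.
tezozumab: ≥ 45 mL/min → 100% of 400 mg = 400 mg.
Total = 960 + 400 = 1360 mg.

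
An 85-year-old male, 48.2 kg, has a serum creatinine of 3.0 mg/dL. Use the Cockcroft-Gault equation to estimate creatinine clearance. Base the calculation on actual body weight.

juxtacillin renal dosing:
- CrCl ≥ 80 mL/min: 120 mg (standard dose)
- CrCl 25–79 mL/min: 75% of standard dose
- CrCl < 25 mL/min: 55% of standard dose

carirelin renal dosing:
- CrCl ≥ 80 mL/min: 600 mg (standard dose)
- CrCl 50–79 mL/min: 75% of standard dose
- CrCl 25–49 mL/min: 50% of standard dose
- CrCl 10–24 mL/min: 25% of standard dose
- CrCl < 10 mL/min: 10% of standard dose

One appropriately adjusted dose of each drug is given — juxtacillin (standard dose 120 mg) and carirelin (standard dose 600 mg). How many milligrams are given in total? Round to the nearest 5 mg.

215 mg

CrCl = (140 − 85) × 48.2 / (72 × 3) = 2651.0 / 216.00 ≈ 12.3 mL/min
CrCl ≈ 12 mL/min.
juxtacillin: < 25 mL/min → 55% of 120 mg = 66 mg.
carirelin: 10–24 mL/min → 25% of 600 mg = 150 mg.
Total = 66 + 150 = 216 mg.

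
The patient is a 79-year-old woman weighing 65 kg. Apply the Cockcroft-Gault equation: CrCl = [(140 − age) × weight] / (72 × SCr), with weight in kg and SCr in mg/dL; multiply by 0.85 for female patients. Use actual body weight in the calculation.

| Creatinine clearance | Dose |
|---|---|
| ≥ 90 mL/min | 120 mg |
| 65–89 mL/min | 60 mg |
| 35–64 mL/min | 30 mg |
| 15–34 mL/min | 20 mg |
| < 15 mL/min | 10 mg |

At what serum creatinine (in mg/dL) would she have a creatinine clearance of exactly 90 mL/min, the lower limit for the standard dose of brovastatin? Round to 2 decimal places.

Standard dose requires CrCl ≥ 90 mL/min.
Set (140 − 79) × 65 × 0.85 / (72 × SCr) = 90
SCr = (140 − 79) × 65 × 0.85 / (72 × 90) = 0.520 mg/dL

0.52 mg/dL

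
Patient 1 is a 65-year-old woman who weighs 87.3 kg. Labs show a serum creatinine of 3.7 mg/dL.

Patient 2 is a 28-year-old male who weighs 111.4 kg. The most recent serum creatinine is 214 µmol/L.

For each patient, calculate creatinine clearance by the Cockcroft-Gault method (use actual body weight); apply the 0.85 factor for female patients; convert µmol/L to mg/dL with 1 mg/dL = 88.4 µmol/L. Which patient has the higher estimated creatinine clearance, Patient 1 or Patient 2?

Patient 2

Patient 1: CrCl = (140 − 65) × 87.3 / (72 × 3.7) × 0.85 = 6547.5 / 266.40 × 0.85 ≈ 20.9 mL/min
Patient 2: SCr = 214 / 88.4 = 2.421 mg/dL
Patient 2: CrCl = (140 − 28) × 111.4 / (72 × 2.421) = 12476.8 / 174.31 ≈ 71.6 mL/min
20.9 vs 71.6 mL/min → Patient 2 is higher.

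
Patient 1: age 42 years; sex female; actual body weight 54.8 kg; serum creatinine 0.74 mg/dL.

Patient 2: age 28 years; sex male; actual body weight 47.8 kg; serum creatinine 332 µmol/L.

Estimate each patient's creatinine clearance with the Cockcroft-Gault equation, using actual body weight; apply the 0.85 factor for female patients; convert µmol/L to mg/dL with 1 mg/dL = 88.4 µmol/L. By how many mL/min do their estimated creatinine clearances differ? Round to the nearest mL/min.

Patient 1: CrCl = (140 − 42) × 54.8 / (72 × 0.74) × 0.85 = 5370.4 / 53.28 × 0.85 ≈ 85.7 mL/min
Patient 2: SCr = 332 / 88.4 = 3.756 mg/dL
Patient 2: CrCl = (140 − 28) × 47.8 / (72 × 3.756) = 5353.6 / 270.43 ≈ 19.8 mL/min
|85.7 − 19.8| = 65.9 mL/min

66 mL/min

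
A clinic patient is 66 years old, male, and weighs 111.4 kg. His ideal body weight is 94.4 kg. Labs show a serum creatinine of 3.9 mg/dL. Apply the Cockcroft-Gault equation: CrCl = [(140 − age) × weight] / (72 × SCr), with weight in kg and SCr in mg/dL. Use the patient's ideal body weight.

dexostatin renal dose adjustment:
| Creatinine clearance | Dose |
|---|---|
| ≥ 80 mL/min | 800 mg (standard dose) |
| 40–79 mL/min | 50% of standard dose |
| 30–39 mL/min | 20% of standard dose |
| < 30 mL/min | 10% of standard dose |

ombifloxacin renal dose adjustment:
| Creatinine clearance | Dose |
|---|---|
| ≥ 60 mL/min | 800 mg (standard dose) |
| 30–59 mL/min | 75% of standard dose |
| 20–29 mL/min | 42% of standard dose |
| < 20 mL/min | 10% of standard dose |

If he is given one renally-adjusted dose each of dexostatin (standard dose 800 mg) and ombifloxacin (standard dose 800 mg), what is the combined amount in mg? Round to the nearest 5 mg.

415 mg

CrCl = (140 − 66) × 94.4 / (72 × 3.9) = 6985.6 / 280.80 ≈ 24.9 mL/min
CrCl ≈ 25 mL/min.
dexostatin: < 30 mL/min → 10% of 800 mg = 80 mg.
ombifloxacin: 20–29 mL/min → 42% of 800 mg = 336 mg.
Total = 80 + 336 = 416 mg.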